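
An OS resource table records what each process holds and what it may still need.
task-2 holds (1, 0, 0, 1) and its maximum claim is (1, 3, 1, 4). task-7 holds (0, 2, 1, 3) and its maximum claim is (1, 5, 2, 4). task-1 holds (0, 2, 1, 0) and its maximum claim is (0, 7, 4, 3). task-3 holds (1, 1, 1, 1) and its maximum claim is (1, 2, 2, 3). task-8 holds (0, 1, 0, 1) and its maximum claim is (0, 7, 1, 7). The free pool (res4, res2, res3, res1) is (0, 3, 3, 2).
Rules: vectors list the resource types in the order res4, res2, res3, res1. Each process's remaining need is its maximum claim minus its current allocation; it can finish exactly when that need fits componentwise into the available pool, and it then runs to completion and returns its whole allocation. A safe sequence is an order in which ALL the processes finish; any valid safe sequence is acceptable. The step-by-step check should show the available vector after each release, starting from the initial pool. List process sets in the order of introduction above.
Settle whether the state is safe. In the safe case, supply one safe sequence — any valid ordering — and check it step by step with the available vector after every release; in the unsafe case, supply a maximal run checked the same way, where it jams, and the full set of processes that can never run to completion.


SAFE, for example via the order task-3, task-7, task-1, task-8, task-2.
Key observation: the order's first zero-slack moment is task-3 ((0, 1, 1, 2) needed, (0, 3, 3, 2) free — a requested resource with nothing to spare).
Verifying each step:
  pool = (0, 3, 3, 2)
  task-3: need (0, 1, 1, 2) fits (0, 3, 3, 2); releases (1, 1, 1, 1), pool now (1, 4, 4, 3)
  task-7: need (1, 3, 1, 1) fits (1, 4, 4, 3); releases (0, 2, 1, 3), pool now (1, 6, 5, 6)
  task-1: need (0, 5, 3, 3) fits (1, 6, 5, 6); releases (0, 2, 1, 0), pool now (1, 8, 6, 6)
  task-8: need (0, 6, 1, 6) fits (1, 8, 6, 6); releases (0, 1, 0, 1), pool now (1, 9, 6, 7)
  task-2: need (0, 3, 1, 3) fits (1, 9, 6, 7); releases (1, 0, 0, 1), pool now (2, 9, 6, 8)


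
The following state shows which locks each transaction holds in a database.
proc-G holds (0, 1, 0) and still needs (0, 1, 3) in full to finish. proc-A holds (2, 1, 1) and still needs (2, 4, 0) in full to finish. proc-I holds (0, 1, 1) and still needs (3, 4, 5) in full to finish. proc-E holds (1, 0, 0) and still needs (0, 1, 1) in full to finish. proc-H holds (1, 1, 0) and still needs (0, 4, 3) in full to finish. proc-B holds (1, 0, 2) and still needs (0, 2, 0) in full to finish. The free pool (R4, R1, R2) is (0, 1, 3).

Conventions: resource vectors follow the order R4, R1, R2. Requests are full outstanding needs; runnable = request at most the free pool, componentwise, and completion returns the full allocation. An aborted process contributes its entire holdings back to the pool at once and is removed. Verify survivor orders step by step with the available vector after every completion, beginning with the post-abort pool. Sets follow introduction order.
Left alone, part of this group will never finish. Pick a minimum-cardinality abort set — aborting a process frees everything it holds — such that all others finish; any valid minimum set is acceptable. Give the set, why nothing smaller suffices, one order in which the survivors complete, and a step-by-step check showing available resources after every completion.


The answer: abort proc-A and proc-H.
Key observation: proc-I was stuck for good until proc-A and proc-H gave back (3, 2, 1); in the order shown it finishes at step 4.
Why nothing smaller works — every single abort fails: proc-G alone leaves proc-A blocked (short on R1); proc-A alone leaves proc-I blocked (short on R1); proc-I alone leaves proc-A blocked (short on R1); proc-E alone leaves proc-A blocked (short on R1); proc-H alone leaves proc-A blocked (short on R1); proc-B alone leaves proc-A blocked (short on R1).
Survivors finish in the order: proc-B, proc-E, proc-G, proc-I. Walking it through (pool after the aborts first):
  pool = (3, 3, 4)
  proc-B needs (0, 2, 0) <= (3, 3, 4) -> finishes; pool += (1, 0, 2) = (4, 3, 6)
  proc-E needs (0, 1, 1) <= (4, 3, 6) -> finishes; pool += (1, 0, 0) = (5, 3, 6)
  proc-G needs (0, 1, 3) <= (5, 3, 6) -> finishes; pool += (0, 1, 0) = (5, 4, 6)
  proc-I needs (3, 4, 5) <= (5, 4, 6) -> finishes; pool += (0, 1, 1) = (5, 5, 7)


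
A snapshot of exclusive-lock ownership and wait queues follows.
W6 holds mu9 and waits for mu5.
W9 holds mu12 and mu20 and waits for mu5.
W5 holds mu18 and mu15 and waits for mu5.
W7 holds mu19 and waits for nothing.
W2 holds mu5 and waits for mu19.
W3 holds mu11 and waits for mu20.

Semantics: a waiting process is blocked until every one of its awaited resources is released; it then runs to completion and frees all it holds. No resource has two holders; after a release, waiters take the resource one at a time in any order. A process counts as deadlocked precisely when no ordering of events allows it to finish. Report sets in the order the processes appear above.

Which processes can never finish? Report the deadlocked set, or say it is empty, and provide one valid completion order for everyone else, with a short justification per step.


The deadlocked set is empty.
Key observation: the wait relation is loop-free; peeling off processes with no waits unwinds the whole state.
A valid finishing order for the others: W7, W2, W9, W5, W3, W6.
Check, step by step:
  W7: no waits; runs immediately, freeing mu19
  W2 waits on mu19 — all released -> runs and releases mu5
  W9 waits on mu5 — all released -> runs and releases mu12 and mu20
  W5 waits on mu5 — all released -> runs and releases mu18 and mu15
  W3 waits on mu20 — all released -> runs and releases mu11
  W6 waits on mu5 — all released -> runs and releases mu9


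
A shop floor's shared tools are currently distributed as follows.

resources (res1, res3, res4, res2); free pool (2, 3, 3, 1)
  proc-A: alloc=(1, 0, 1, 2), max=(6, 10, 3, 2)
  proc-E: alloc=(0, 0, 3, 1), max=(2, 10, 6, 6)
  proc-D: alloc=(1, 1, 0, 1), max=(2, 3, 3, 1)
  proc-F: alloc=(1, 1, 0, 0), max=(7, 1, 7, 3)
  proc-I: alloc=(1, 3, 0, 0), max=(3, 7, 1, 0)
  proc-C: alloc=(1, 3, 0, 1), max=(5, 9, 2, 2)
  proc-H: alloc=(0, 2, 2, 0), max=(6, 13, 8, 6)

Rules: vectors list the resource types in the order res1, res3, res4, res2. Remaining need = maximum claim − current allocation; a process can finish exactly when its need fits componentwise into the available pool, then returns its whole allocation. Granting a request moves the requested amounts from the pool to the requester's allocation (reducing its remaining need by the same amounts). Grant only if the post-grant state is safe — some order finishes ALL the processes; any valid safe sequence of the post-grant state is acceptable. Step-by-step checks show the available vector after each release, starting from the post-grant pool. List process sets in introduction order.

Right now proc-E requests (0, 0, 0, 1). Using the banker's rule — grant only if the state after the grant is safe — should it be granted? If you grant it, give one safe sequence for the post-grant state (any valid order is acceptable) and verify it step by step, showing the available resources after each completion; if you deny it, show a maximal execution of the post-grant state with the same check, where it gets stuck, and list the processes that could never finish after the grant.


GRANT — the state after the grant stays safe, e.g. via proc-D, proc-I, proc-C, proc-A, proc-E, proc-F, proc-H.
Key observation: after the grant the pool drops to (2, 3, 3, 0), which still lets proc-D finish first and unwind the rest.
Check on the post-grant state, step by step:
  pool = (2, 3, 3, 0)
  proc-D: need (1, 2, 3, 0) fits (2, 3, 3, 0); releases (1, 1, 0, 1), pool now (3, 4, 3, 1)
  proc-I: need (2, 4, 1, 0) fits (3, 4, 3, 1); releases (1, 3, 0, 0), pool now (4, 7, 3, 1)
  proc-C: need (4, 6, 2, 1) fits (4, 7, 3, 1); releases (1, 3, 0, 1), pool now (5, 10, 3, 2)
  proc-A: need (5, 10, 2, 0) fits (5, 10, 3, 2); releases (1, 0, 1, 2), pool now (6, 10, 4, 4)
  proc-E: need (2, 10, 3, 4) fits (6, 10, 4, 4); releases (0, 0, 3, 2), pool now (6, 10, 7, 6)
  proc-F: need (6, 0, 7, 3) fits (6, 10, 7, 6); releases (1, 1, 0, 0), pool now (7, 11, 7, 6)
  proc-H: need (6, 11, 6, 6) fits (7, 11, 7, 6); releases (0, 2, 2, 0), pool now (7, 13, 9, 6)


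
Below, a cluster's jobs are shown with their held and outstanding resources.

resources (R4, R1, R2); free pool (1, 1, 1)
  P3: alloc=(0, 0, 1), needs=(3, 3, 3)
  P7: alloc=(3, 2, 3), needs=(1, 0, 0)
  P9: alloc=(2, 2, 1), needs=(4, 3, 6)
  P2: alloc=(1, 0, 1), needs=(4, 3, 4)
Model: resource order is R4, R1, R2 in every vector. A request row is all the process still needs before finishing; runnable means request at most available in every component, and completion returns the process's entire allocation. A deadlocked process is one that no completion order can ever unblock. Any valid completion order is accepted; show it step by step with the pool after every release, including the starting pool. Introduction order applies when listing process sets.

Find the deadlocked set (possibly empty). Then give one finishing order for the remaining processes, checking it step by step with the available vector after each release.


The deadlocked set is empty.
Key observation: P7 fits the free pool immediately, and its release cascades until everyone finishes.
One completion order for the rest: P7, P3, P2, P9. Verifying each step:
  pool = (1, 1, 1)
  run P7 (needs (1, 0, 0), free (1, 1, 1)); after release of (3, 2, 3) the pool is (4, 3, 4)
  run P3 (needs (3, 3, 3), free (4, 3, 4)); after release of (0, 0, 1) the pool is (4, 3, 5)
  run P2 (needs (4, 3, 4), free (4, 3, 5)); after release of (1, 0, 1) the pool is (5, 3, 6)
  run P9 (needs (4, 3, 6), free (5, 3, 6)); after release of (2, 2, 1) the pool is (7, 5, 7)


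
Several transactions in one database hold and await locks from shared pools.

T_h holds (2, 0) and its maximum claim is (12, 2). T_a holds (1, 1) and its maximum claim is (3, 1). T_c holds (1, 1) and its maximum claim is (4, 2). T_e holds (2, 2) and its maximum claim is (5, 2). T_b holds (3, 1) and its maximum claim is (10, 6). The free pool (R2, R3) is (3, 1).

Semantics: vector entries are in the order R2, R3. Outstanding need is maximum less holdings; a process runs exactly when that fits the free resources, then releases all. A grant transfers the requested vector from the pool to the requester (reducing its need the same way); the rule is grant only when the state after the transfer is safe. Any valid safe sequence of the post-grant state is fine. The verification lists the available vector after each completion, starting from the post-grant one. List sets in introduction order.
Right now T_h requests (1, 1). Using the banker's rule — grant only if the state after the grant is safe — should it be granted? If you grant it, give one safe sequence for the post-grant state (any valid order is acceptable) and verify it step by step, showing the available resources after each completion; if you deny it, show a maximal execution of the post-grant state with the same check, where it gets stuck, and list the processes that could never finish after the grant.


DENY: after the grant no complete ordering would exist.
Key observation: the wall is R2: completing T_a, T_c, T_e brings the pool only to (6, 4), and all the rest need more.
Pretend the grant happened; the run T_a, T_c, T_e goes as far as possible. Walking it through:
  pool = (2, 0)
  T_a: need (2, 0) fits (2, 0); releases (1, 1), pool now (3, 1)
  T_c: need (3, 1) fits (3, 1); releases (1, 1), pool now (4, 2)
  T_e: need (3, 0) fits (4, 2); releases (2, 2), pool now (6, 4)
  T_h still needs (9, 1) but only (6, 4) is free — short on R2
  T_b still needs (7, 5) but only (6, 4) is free — short on R2 and R3
Had the request been granted, T_h and T_b could never finish.


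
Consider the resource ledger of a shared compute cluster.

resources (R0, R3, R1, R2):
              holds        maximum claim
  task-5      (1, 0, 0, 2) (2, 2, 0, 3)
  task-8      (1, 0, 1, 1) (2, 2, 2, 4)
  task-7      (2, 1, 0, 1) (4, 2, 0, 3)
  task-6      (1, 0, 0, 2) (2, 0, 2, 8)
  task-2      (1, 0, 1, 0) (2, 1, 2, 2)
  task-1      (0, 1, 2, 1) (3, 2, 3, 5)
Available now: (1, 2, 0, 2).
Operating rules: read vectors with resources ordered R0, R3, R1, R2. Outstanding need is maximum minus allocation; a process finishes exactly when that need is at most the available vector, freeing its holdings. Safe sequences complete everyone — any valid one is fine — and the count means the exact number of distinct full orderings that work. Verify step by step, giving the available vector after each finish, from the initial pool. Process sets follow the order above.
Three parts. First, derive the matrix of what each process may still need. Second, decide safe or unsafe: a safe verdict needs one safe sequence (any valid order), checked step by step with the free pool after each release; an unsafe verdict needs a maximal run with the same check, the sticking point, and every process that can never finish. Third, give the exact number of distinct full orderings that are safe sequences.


(1) Outstanding need per process (order R0, R3, R1, R2):
  task-5: (1, 2, 0, 1)
  task-8: (1, 2, 1, 3)
  task-7: (2, 1, 0, 2)
  task-6: (1, 0, 2, 6)
  task-2: (1, 1, 1, 2)
  task-1: (3, 1, 1, 4)
(2) UNSAFE — no complete ordering exists.
Key observation: even finishing task-5, task-7 leaves just (4, 3, 0, 5) free — too little R1 for any of the remaining processes.
The run task-5, task-7 cannot be extended any further. Verifying each step:
  pool = (1, 2, 0, 2)
  task-5: need (1, 2, 0, 1) fits (1, 2, 0, 2); releases (1, 0, 0, 2), pool now (2, 2, 0, 4)
  task-7: need (2, 1, 0, 2) fits (2, 2, 0, 4); releases (2, 1, 0, 1), pool now (4, 3, 0, 5)
  task-8 still needs (1, 2, 1, 3) but only (4, 3, 0, 5) is free — short on R1
  task-6 still needs (1, 0, 2, 6) but only (4, 3, 0, 5) is free — short on R1 and R2
  task-2 still needs (1, 1, 1, 2) but only (4, 3, 0, 5) is free — short on R1
  task-1 still needs (3, 1, 1, 4) but only (4, 3, 0, 5) is free — short on R1
Never able to finish: task-8, task-6, task-2 and task-1.
(3) Exactly 0 of the possible complete orderings are safe sequences.


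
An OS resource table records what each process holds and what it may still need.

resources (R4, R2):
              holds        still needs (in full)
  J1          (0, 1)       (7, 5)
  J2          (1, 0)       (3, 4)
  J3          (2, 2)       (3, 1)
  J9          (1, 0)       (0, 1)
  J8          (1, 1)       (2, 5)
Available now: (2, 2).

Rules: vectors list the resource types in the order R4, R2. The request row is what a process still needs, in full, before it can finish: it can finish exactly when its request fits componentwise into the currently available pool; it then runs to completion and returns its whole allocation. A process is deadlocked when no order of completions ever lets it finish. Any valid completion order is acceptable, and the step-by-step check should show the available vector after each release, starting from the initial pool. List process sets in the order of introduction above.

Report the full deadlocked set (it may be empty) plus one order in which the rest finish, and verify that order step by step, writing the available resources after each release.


Deadlocked set: J1 and J8.
Key observation: R2 is the bottleneck — with J9, J3, J2 done the pool holds (6, 4), short of every remaining need.
A valid finishing order for the others: J9, J3, J2. Walking it through:
  pool = (2, 2)
  J9: need (0, 1) fits (2, 2); releases (1, 0), pool now (3, 2)
  J3: need (3, 1) fits (3, 2); releases (2, 2), pool now (5, 4)
  J2: need (3, 4) fits (5, 4); releases (1, 0), pool now (6, 4)
The blocked processes can never fit:
  J1 still needs (7, 5) but only (6, 4) is free — short on R4 and R2
  J8 still needs (2, 5) but only (6, 4) is free — short on R2


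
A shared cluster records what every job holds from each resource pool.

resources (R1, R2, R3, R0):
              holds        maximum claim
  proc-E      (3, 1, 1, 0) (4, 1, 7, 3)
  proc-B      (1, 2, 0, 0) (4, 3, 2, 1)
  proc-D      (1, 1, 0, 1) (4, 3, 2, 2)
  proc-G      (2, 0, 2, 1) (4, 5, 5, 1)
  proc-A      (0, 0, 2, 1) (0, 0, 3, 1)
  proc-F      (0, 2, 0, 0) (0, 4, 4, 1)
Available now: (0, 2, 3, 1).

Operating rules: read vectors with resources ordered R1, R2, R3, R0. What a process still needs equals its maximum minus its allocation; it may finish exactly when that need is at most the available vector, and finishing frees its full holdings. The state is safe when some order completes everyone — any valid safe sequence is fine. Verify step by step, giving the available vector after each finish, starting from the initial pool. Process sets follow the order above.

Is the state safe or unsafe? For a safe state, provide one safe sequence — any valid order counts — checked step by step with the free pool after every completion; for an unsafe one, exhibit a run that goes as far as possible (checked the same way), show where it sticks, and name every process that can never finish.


UNSAFE.
Key observation: the pool after proc-A, proc-F is (0, 4, 5, 2); every surviving request exceeds it in R1, so progress ends there.
A maximal execution: proc-A, proc-F — then nothing else fits. Step-by-step check:
  pool = (0, 2, 3, 1)
  run proc-A (needs (0, 0, 1, 0), free (0, 2, 3, 1)); after release of (0, 0, 2, 1) the pool is (0, 2, 5, 2)
  run proc-F (needs (0, 2, 4, 1), free (0, 2, 5, 2)); after release of (0, 2, 0, 0) the pool is (0, 4, 5, 2)
  proc-E still needs (1, 0, 6, 3) but only (0, 4, 5, 2) is free — short on R1, R3 and R0
  proc-B still needs (3, 1, 2, 1) but only (0, 4, 5, 2) is free — short on R1
  proc-D still needs (3, 2, 2, 1) but only (0, 4, 5, 2) is free — short on R1
  proc-G still needs (2, 5, 3, 0) but only (0, 4, 5, 2) is free — short on R1 and R2
Processes that can never finish: proc-E, proc-B, proc-D and proc-G.


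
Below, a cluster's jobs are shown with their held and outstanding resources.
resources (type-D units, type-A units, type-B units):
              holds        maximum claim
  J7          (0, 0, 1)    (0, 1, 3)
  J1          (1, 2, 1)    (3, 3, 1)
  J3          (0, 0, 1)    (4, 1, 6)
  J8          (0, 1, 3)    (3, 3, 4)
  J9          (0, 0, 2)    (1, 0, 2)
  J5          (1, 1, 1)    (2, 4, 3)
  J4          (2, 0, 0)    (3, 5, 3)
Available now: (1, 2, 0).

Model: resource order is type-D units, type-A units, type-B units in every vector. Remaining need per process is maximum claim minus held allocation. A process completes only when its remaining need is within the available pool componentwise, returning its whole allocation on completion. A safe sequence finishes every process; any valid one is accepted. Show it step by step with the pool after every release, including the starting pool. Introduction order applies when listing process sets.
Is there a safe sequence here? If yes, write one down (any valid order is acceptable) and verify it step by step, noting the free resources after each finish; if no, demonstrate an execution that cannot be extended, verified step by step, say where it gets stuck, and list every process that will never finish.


The state is UNSAFE.
Key observation: after J9, J7 the pool peaks at (1, 2, 3), and each blocked process is short somewhere: J1 on type-D units; J3 on type-D units, type-B units; J8 on type-D units; J5 on type-A units; J4 on type-A units.
Going as far as possible: J9, J7; after that, nothing fits. Verifying each step:
  pool = (1, 2, 0)
  run J9 (needs (1, 0, 0), free (1, 2, 0)); after release of (0, 0, 2) the pool is (1, 2, 2)
  run J7 (needs (0, 1, 2), free (1, 2, 2)); after release of (0, 0, 1) the pool is (1, 2, 3)
  J1 still needs (2, 1, 0) but only (1, 2, 3) is free — short on type-D units
  J3 still needs (4, 1, 5) but only (1, 2, 3) is free — short on type-D units and type-B units
  J8 still needs (3, 2, 1) but only (1, 2, 3) is free — short on type-D units
  J5 still needs (1, 3, 2) but only (1, 2, 3) is free — short on type-A units
  J4 still needs (1, 5, 3) but only (1, 2, 3) is free — short on type-A units
Permanently blocked: J1, J3, J8, J5 and J4.


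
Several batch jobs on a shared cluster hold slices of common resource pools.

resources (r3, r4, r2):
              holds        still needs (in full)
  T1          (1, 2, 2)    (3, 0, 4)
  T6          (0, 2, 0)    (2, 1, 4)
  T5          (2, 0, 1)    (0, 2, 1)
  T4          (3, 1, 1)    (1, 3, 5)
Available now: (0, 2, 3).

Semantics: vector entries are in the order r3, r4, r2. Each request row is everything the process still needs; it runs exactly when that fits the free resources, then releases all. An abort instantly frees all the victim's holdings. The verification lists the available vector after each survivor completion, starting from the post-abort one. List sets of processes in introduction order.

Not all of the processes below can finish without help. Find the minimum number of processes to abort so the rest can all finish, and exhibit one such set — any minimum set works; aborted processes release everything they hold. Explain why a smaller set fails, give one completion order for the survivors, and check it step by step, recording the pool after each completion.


The answer: abort T1.
Key observation: the deadlocked T4 becomes finishable only because T1 released (1, 2, 2); it completes at step 1 below.
Why nothing smaller works: aborting no one leaves the state deadlocked as given.
The survivors complete as T4, T6, T5. Check, step by step (starting from the post-abort pool):
  pool = (1, 4, 5)
  T4 needs (1, 3, 5) <= (1, 4, 5) -> finishes; pool += (3, 1, 1) = (4, 5, 6)
  T6 needs (2, 1, 4) <= (4, 5, 6) -> finishes; pool += (0, 2, 0) = (4, 7, 6)
  T5 needs (0, 2, 1) <= (4, 7, 6) -> finishes; pool += (2, 0, 1) = (6, 7, 7)


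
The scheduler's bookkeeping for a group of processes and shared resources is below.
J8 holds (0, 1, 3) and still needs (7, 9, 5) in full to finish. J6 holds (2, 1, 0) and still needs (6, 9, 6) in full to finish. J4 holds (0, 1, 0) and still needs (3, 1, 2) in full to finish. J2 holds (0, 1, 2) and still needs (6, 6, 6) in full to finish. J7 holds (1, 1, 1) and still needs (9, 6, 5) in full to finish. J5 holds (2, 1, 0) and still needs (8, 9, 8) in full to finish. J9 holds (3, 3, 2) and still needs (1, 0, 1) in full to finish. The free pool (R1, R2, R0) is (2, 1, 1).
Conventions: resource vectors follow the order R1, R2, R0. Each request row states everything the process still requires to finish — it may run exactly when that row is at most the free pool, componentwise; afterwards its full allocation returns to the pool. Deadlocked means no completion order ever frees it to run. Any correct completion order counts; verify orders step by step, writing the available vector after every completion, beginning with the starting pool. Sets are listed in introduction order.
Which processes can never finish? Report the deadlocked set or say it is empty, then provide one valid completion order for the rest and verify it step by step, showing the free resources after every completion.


Deadlocked set: J8, J6, J2, J7 and J5.
Key observation: the pool after J9, J4 is (5, 5, 3); every surviving request exceeds it in R1, so progress ends there.
A valid finishing order for the others: J9, J4. Step-by-step check:
  pool = (2, 1, 1)
  J9 needs (1, 0, 1) <= (2, 1, 1) -> finishes; pool += (3, 3, 2) = (5, 4, 3)
  J4 needs (3, 1, 2) <= (5, 4, 3) -> finishes; pool += (0, 1, 0) = (5, 5, 3)
The stuck group stays short no matter what:
  J8 cannot run: need (7, 9, 5) vs free (5, 5, 3) (insufficient R1, R2 and R0)
  J6 cannot run: need (6, 9, 6) vs free (5, 5, 3) (insufficient R1, R2 and R0)
  J2 cannot run: need (6, 6, 6) vs free (5, 5, 3) (insufficient R1, R2 and R0)
  J7 cannot run: need (9, 6, 5) vs free (5, 5, 3) (insufficient R1, R2 and R0)
  J5 cannot run: need (8, 9, 8) vs free (5, 5, 3) (insufficient R1, R2 and R0)


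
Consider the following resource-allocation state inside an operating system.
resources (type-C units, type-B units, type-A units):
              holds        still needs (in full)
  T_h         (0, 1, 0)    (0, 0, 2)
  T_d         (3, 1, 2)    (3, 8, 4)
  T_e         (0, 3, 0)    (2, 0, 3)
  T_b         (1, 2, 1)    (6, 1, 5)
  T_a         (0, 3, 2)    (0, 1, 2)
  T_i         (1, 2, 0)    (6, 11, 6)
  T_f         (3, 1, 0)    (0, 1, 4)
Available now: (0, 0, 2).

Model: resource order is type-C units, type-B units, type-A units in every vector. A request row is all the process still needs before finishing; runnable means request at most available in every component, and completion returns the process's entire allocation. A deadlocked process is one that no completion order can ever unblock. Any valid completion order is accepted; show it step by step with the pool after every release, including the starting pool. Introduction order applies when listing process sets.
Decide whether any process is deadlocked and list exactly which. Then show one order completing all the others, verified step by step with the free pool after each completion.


No process is deadlocked.
Key observation: there is always a runnable process — T_h first — so the state unwinds completely.
One completion order for the rest: T_h, T_a, T_f, T_e, T_d, T_b, T_i. Walking it through:
  pool = (0, 0, 2)
  T_h: need (0, 0, 2) fits (0, 0, 2); releases (0, 1, 0), pool now (0, 1, 2)
  T_a: need (0, 1, 2) fits (0, 1, 2); releases (0, 3, 2), pool now (0, 4, 4)
  T_f: need (0, 1, 4) fits (0, 4, 4); releases (3, 1, 0), pool now (3, 5, 4)
  T_e: need (2, 0, 3) fits (3, 5, 4); releases (0, 3, 0), pool now (3, 8, 4)
  T_d: need (3, 8, 4) fits (3, 8, 4); releases (3, 1, 2), pool now (6, 9, 6)
  T_b: need (6, 1, 5) fits (6, 9, 6); releases (1, 2, 1), pool now (7, 11, 7)
  T_i: need (6, 11, 6) fits (7, 11, 7); releases (1, 2, 0), pool now (8, 13, 7)


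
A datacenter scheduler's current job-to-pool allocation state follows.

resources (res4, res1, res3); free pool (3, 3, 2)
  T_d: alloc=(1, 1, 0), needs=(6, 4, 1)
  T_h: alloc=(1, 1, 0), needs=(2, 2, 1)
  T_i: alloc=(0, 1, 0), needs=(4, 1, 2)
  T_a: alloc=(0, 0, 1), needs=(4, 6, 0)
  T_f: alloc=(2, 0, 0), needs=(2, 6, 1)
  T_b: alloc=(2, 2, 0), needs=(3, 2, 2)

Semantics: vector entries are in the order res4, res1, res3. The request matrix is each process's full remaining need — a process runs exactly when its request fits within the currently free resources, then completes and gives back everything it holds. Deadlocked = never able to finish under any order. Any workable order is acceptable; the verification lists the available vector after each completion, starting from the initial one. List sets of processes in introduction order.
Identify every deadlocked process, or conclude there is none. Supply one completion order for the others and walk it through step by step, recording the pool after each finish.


No process is deadlocked.
Key observation: the pool covers T_b at once, and every later process fits after earlier releases.
The rest can finish in the order T_b, T_i, T_h, T_a, T_f, T_d. Step-by-step check:
  pool = (3, 3, 2)
  T_b: need (3, 2, 2) fits (3, 3, 2); releases (2, 2, 0), pool now (5, 5, 2)
  T_i: need (4, 1, 2) fits (5, 5, 2); releases (0, 1, 0), pool now (5, 6, 2)
  T_h: need (2, 2, 1) fits (5, 6, 2); releases (1, 1, 0), pool now (6, 7, 2)
  T_a: need (4, 6, 0) fits (6, 7, 2); releases (0, 0, 1), pool now (6, 7, 3)
  T_f: need (2, 6, 1) fits (6, 7, 3); releases (2, 0, 0), pool now (8, 7, 3)
  T_d: need (6, 4, 1) fits (8, 7, 3); releases (1, 1, 0), pool now (9, 8, 3)


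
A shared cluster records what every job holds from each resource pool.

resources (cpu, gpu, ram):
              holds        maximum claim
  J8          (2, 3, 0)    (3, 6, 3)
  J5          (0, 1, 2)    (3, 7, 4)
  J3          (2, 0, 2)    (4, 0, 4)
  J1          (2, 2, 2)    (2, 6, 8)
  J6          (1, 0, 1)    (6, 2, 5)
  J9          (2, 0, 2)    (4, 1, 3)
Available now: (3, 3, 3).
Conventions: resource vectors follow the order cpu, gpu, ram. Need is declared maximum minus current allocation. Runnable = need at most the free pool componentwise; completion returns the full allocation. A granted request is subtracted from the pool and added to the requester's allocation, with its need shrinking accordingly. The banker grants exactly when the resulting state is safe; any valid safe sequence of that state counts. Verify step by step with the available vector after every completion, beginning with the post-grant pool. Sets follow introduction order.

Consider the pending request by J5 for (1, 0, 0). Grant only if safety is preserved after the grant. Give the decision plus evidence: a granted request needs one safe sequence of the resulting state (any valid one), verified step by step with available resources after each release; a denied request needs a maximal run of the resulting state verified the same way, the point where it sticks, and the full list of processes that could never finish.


GRANT. The post-grant state is safe; one safe sequence: J9, J3, J6, J8, J1, J5.
Key observation: with (2, 3, 3) left after the transfer, J9 can run at once — the state stays safe.
Verifying the post-grant state step by step:
  pool = (2, 3, 3)
  J9 needs (2, 1, 1) <= (2, 3, 3) -> finishes; pool += (2, 0, 2) = (4, 3, 5)
  J3 needs (2, 0, 2) <= (4, 3, 5) -> finishes; pool += (2, 0, 2) = (6, 3, 7)
  J6 needs (5, 2, 4) <= (6, 3, 7) -> finishes; pool += (1, 0, 1) = (7, 3, 8)
  J8 needs (1, 3, 3) <= (7, 3, 8) -> finishes; pool += (2, 3, 0) = (9, 6, 8)
  J1 needs (0, 4, 6) <= (9, 6, 8) -> finishes; pool += (2, 2, 2) = (11, 8, 10)
  J5 needs (2, 6, 2) <= (11, 8, 10) -> finishes; pool += (1, 1, 2) = (12, 9, 12)


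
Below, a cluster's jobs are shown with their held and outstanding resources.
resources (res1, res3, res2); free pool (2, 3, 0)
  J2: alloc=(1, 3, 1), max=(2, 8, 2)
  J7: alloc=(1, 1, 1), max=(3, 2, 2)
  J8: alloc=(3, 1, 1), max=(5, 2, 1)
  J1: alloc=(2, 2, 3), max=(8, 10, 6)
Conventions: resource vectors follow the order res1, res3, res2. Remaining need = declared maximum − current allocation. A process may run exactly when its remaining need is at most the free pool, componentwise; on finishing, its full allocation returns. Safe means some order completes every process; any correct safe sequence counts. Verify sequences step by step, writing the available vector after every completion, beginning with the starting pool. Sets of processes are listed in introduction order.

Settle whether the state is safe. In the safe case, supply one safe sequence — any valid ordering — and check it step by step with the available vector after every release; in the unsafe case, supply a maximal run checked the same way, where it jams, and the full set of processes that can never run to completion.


SAFE. One safe sequence: J8, J7, J2, J1.
Key observation: J8 marks the first exact bind of the order: its need (2, 1, 0) fits the free (2, 3, 0) with zero slack on a requested resource.
Verifying each step:
  pool = (2, 3, 0)
  J8: need (2, 1, 0) fits (2, 3, 0); releases (3, 1, 1), pool now (5, 4, 1)
  J7: need (2, 1, 1) fits (5, 4, 1); releases (1, 1, 1), pool now (6, 5, 2)
  J2: need (1, 5, 1) fits (6, 5, 2); releases (1, 3, 1), pool now (7, 8, 3)
  J1: need (6, 8, 3) fits (7, 8, 3); releases (2, 2, 3), pool now (9, 10, 6)


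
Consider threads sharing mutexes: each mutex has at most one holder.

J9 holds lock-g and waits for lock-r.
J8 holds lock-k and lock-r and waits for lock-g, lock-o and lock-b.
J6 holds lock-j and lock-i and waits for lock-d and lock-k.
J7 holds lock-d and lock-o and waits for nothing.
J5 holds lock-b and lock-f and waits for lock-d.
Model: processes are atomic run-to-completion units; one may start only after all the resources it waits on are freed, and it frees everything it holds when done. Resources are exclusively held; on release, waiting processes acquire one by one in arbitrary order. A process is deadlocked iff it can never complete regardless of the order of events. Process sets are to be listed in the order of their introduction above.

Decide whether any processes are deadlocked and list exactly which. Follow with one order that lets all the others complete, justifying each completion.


Deadlocked: J9, J8 and J6.
Key observation: the knot is the closed ring of waits J9 -> J8 -> J9; J6 waits into the deadlock from upstream.
One completion order for the rest: J7, J5.
Verifying each step:
  J7: no waits; runs immediately, freeing lock-d and lock-o
  run J5 (all its waits — lock-d — are resolved); releases lock-b and lock-f


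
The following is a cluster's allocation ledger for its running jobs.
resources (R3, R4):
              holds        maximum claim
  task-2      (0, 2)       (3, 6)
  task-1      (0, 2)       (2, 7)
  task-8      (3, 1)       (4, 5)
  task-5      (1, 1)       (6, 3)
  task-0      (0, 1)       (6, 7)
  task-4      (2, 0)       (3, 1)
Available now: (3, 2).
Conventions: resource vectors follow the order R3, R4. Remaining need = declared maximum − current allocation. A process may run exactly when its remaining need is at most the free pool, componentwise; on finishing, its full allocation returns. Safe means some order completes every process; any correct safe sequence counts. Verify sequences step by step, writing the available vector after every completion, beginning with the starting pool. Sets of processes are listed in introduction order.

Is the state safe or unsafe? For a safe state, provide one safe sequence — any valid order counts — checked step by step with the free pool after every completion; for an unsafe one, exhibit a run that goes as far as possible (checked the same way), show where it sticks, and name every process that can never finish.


UNSAFE — no complete ordering exists.
Key observation: no order helps: past task-4, task-5, the free pool tops out at (6, 3), below what each blocked process needs in R4.
Going as far as possible: task-4, task-5; after that, nothing fits. Step-by-step check:
  pool = (3, 2)
  run task-4 (needs (1, 1), free (3, 2)); after release of (2, 0) the pool is (5, 2)
  run task-5 (needs (5, 2), free (5, 2)); after release of (1, 1) the pool is (6, 3)
  task-2 still needs (3, 4) but only (6, 3) is free — short on R4
  task-1 still needs (2, 5) but only (6, 3) is free — short on R4
  task-8 still needs (1, 4) but only (6, 3) is free — short on R4
  task-0 still needs (6, 6) but only (6, 3) is free — short on R4
Processes that can never finish: task-2, task-1, task-8 and task-0.


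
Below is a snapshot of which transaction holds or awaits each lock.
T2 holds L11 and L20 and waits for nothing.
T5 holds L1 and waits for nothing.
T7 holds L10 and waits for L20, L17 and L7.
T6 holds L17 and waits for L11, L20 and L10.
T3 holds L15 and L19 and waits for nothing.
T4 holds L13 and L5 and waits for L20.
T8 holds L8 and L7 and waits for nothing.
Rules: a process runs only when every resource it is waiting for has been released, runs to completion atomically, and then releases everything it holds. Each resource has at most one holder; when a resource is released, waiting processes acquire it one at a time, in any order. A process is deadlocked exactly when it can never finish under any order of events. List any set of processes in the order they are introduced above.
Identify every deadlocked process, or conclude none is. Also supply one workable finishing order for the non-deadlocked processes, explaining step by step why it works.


Deadlocked set: T7 and T6.
Key observation: T7 -> T6 -> T7 is a circular wait — nothing in it can go first; no other process is dragged down with it.
The rest can finish in the order T2, T4, T8, T5, T3.
Verifying each step:
  run T2 (it waits on nothing); releases L11 and L20
  T4 waits on L20 — all released -> runs and releases L13 and L5
  run T8 (it waits on nothing); releases L8 and L7
  run T5 (it waits on nothing); releases L1
  run T3 (it waits on nothing); releases L15 and L19


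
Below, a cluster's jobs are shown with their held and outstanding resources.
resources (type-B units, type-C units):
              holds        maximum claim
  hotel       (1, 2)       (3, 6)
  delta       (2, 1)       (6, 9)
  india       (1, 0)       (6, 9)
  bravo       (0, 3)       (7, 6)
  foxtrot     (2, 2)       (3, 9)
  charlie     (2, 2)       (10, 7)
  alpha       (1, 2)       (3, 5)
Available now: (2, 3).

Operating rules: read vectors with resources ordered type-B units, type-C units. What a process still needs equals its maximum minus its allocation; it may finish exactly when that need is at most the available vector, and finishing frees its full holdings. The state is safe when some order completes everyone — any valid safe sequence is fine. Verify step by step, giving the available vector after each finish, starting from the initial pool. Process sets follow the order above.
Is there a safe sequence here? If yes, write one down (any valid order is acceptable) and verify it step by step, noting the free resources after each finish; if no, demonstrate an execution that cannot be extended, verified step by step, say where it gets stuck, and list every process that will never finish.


SAFE, for example via the order alpha, hotel, foxtrot, india, bravo, delta, charlie.
Key observation: the first exact fit in this order is alpha — it needs (2, 3) with (2, 3) free, meeting a requested resource to the last unit.
Check, step by step:
  pool = (2, 3)
  alpha: need (2, 3) fits (2, 3); releases (1, 2), pool now (3, 5)
  hotel: need (2, 4) fits (3, 5); releases (1, 2), pool now (4, 7)
  foxtrot: need (1, 7) fits (4, 7); releases (2, 2), pool now (6, 9)
  india: need (5, 9) fits (6, 9); releases (1, 0), pool now (7, 9)
  bravo: need (7, 3) fits (7, 9); releases (0, 3), pool now (7, 12)
  delta: need (4, 8) fits (7, 12); releases (2, 1), pool now (9, 13)
  charlie: need (8, 5) fits (9, 13); releases (2, 2), pool now (11, 15)


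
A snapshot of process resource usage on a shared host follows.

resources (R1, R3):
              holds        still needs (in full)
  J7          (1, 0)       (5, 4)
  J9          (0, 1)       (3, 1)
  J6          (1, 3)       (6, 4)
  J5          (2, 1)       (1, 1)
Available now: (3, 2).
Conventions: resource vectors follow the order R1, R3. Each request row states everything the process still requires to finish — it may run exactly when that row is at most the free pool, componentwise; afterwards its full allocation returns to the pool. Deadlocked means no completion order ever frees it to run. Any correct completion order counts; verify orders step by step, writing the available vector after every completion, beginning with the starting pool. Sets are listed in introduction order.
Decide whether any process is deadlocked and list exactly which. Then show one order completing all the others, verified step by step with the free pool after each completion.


The deadlocked set is empty.
Key observation: J9 can run right away; the returned allocation unlocks the remaining processes in turn.
One completion order for the rest: J9, J5, J7, J6. Verifying each step:
  pool = (3, 2)
  J9 needs (3, 1) <= (3, 2) -> finishes; pool += (0, 1) = (3, 3)
  J5 needs (1, 1) <= (3, 3) -> finishes; pool += (2, 1) = (5, 4)
  J7 needs (5, 4) <= (5, 4) -> finishes; pool += (1, 0) = (6, 4)
  J6 needs (6, 4) <= (6, 4) -> finishes; pool += (1, 3) = (7, 7)


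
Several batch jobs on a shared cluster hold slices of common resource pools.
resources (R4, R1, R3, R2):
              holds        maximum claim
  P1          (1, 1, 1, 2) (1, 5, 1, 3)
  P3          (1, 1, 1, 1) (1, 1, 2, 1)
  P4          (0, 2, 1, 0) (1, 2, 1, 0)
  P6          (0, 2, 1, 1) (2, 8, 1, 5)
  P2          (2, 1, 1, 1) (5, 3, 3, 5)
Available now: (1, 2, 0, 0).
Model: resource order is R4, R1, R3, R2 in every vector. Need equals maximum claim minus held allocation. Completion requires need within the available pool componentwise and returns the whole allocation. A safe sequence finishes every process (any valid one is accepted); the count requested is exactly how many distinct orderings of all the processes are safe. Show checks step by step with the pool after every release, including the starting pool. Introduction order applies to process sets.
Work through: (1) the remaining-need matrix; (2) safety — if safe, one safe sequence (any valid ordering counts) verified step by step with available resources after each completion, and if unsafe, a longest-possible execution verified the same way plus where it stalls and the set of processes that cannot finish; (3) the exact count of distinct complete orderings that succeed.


(1) Need matrix, components ordered R4, R1, R3, R2:
  P1: (0, 4, 0, 1)
  P3: (0, 0, 1, 0)
  P4: (1, 0, 0, 0)
  P6: (2, 6, 0, 4)
  P2: (3, 2, 2, 4)
(2) UNSAFE.
Key observation: even finishing P4, P3, P1 leaves just (3, 6, 3, 3) free — too little R2 for any of the remaining processes.
A maximal execution: P4, P3, P1 — then nothing else fits. Check, step by step:
  pool = (1, 2, 0, 0)
  P4: need (1, 0, 0, 0) fits (1, 2, 0, 0); releases (0, 2, 1, 0), pool now (1, 4, 1, 0)
  P3: need (0, 0, 1, 0) fits (1, 4, 1, 0); releases (1, 1, 1, 1), pool now (2, 5, 2, 1)
  P1: need (0, 4, 0, 1) fits (2, 5, 2, 1); releases (1, 1, 1, 2), pool now (3, 6, 3, 3)
  P6 still needs (2, 6, 0, 4) but only (3, 6, 3, 3) is free — short on R2
  P2 still needs (3, 2, 2, 4) but only (3, 6, 3, 3) is free — short on R2
Never able to finish: P6 and P2.
(3) Precisely 0 of the possible complete orderings are safe sequences.
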